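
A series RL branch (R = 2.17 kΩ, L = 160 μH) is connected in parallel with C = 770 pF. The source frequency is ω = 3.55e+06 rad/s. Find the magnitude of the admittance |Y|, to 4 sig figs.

2.656 mS

X_L = ωL = 568.0 Ω
X_C = 1/(ωC) = 365.8 Ω
Branch 1 (R+jX_L): Z₁ = 2170 + j568.0 Ω, |Z₁| = 2243 Ω
Branch 2 (−jX_C): Z₂ = −j365.8 Ω
Parallel: Z = Z₁Z₂/(Z₁+Z₂), |Z| = 376.5 Ω, ∠Z = -80.65°
|Y| = 1/|Z| = 2.656 mS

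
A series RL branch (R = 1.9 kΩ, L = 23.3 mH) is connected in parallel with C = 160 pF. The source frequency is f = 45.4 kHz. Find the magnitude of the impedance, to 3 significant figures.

9850 Ω

ω = 2πf = 285300 rad/s
X_L = ωL = 6650 Ω
X_C = 1/(ωC) = 21900 Ω
Branch 1 (R+jX_L): Z₁ = 1900 + j6650 Ω, |Z₁| = 6910 Ω
Branch 2 (−jX_C): Z₂ = −j21900 Ω
Parallel: Z = Z₁Z₂/(Z₁+Z₂), |Z| = 9850 Ω, ∠Z = 67.0°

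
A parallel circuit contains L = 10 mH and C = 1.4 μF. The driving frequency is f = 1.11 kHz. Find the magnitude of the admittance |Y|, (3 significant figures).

ω = 2πf = 6974 rad/s
X_L = ωL = 69.7 Ω
X_C = 1/(ωC) = 102 Ω
Parallel: admittances add. Y = 1/(jωL) + jωC
Y = (0 − j0.00457) S
|Y| = 0.00457 S → |Z| = 1/|Y| = 219 Ω, ∠Z = −∠Y = 90.0°

4.57 mS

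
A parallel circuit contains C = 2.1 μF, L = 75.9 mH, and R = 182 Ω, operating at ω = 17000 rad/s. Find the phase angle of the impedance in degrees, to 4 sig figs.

X_L = ωL = 1290 Ω
X_C = 1/(ωC) = 28.01 Ω
Parallel: admittances add. Y = 1/R + 1/(jωL) + jωC
Y = (0.005495 + j0.03492) S
|Y| = 0.03535 S → |Z| = 1/|Y| = 28.28 Ω, ∠Z = −∠Y = -81.06°

-81.06°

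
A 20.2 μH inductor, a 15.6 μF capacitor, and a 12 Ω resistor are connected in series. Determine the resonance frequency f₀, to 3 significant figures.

ω₀ = 1/√(LC) = 1/√(2.02e-05 × 1.56e-05) = 56330 rad/s
f₀ = ω₀/(2π) = 8.97 kHz

8.97 kHz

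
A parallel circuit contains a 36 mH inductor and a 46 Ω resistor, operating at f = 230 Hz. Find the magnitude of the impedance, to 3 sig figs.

34.5 Ω

ω = 2πf = 1445 rad/s
X_L = ωL = 52.0 Ω
Parallel: admittances add. Y = 1/R + 1/(jωL)
Y = (0.0217 − j0.0192) S
|Y| = 0.0290 S → |Z| = 1/|Y| = 34.5 Ω, ∠Z = −∠Y = 41.5°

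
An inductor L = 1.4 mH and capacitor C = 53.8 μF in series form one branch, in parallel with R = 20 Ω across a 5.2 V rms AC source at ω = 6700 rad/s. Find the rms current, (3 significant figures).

X_L = ωL = 9.38 Ω
X_C = 1/(ωC) = 2.77 Ω
Branch 1: Z₁ = R = 20.0 Ω
Branch 2 (series LC): Z₂ = j(X_L − X_C) = j6.61 Ω
Parallel: Z = Z₁Z₂/(Z₁+Z₂), |Z| = 6.27 Ω, ∠Z = 71.7°
I = V/|Z| = 5.2/6.27 = 829 mA

829 mA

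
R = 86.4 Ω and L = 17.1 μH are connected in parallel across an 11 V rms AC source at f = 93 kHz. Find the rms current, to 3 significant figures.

ω = 2πf = 584300 rad/s
X_L = ωL = 9.99 Ω
Parallel: admittances add. Y = 1/R + 1/(jωL)
Y = (0.0116 − j0.100) S
|Y| = 0.101 S → |Z| = 1/|Y| = 9.93 Ω, ∠Z = −∠Y = 83.4°
I = V/|Z| = 11/9.93 = 1.11 A

1.11 A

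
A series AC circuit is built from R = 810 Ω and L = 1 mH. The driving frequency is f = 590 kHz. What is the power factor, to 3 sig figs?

0.213

ω = 2πf = 3.707e+06 rad/s
X_L = ωL = 3710 Ω
Z = 810 + j3710 Ω
|Z| = √(810² + 3710²) = 3790 Ω
∠Z = arctan(3710/810) = 77.7°
cos φ = cos(77.7°) = 0.213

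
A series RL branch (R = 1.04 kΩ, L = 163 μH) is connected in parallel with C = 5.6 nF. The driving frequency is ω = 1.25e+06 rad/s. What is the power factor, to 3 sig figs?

0.135

X_L = ωL = 204 Ω
X_C = 1/(ωC) = 143 Ω
Branch 1 (R+jX_L): Z₁ = 1040 + j204 Ω, |Z₁| = 1060 Ω
Branch 2 (−jX_C): Z₂ = −j143 Ω
Parallel: Z = Z₁Z₂/(Z₁+Z₂), |Z| = 145 Ω, ∠Z = -82.3°
cos φ = cos(-82.3°) = 0.135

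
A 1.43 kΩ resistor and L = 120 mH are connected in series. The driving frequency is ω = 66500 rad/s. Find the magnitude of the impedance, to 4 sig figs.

8107 Ω

X_L = ωL = 7980 Ω
Z = 1430 + j7980 Ω
|Z| = √(1430² + 7980²) = 8107 Ω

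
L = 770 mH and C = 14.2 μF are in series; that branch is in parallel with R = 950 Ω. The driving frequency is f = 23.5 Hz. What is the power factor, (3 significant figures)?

0.357

ω = 2πf = 147.7 rad/s
X_L = ωL = 114 Ω
X_C = 1/(ωC) = 477 Ω
Branch 1: Z₁ = R = 950 Ω
Branch 2 (series LC): Z₂ = j(X_L − X_C) = −j363 Ω
Parallel: Z = Z₁Z₂/(Z₁+Z₂), |Z| = 339 Ω, ∠Z = -69.1°
cos φ = cos(-69.1°) = 0.357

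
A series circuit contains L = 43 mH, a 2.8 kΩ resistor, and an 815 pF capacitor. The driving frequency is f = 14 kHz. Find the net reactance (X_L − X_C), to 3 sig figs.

-10200 Ω

ω = 2πf = 87960 rad/s
X_L = ωL = 3780 Ω
X_C = 1/(ωC) = 13900 Ω
X = 3780 − 13900 = -10200 Ω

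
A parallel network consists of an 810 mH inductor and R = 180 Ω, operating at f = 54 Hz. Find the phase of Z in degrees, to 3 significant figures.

ω = 2πf = 339.3 rad/s
X_L = ωL = 275 Ω
Parallel: admittances add. Y = 1/R + 1/(jωL)
Y = (0.00556 − j0.00364) S
|Y| = 0.00664 S → |Z| = 1/|Y| = 151 Ω, ∠Z = −∠Y = 33.2°

33.2°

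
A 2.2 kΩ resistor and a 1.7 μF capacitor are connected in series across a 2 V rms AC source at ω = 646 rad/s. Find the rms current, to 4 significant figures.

X_C = 1/(ωC) = 910.6 Ω
Z = 2200 − j910.6 Ω
|Z| = √(2200² + 910.6²) = 2381 Ω
I = V/|Z| = 2/2381 = 840.0 μA

840.0 μA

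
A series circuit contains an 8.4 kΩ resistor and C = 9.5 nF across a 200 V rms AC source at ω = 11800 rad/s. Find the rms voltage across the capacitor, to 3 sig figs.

146 V

X_C = 1/(ωC) = 8920 Ω
Z = 8400 − j8920 Ω
|Z| = √(8400² + 8920²) = 12300 Ω
I = V/|Z| = 16.3 mA
V_C = I·|Z_C| = 0.0163 × 8920 = 146 V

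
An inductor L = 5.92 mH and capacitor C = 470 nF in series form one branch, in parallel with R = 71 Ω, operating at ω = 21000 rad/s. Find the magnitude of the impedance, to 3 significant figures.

21.9 Ω

X_L = ωL = 124 Ω
X_C = 1/(ωC) = 101 Ω
Branch 1: Z₁ = R = 71.0 Ω
Branch 2 (series LC): Z₂ = j(X_L − X_C) = j23.0 Ω
Parallel: Z = Z₁Z₂/(Z₁+Z₂), |Z| = 21.9 Ω, ∠Z = 72.0°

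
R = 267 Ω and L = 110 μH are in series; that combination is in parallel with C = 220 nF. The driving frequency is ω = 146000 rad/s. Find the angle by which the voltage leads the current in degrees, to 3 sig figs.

-83.3°

X_L = ωL = 16.1 Ω
X_C = 1/(ωC) = 31.1 Ω
Branch 1 (R+jX_L): Z₁ = 267 + j16.1 Ω, |Z₁| = 267 Ω
Branch 2 (−jX_C): Z₂ = −j31.1 Ω
Parallel: Z = Z₁Z₂/(Z₁+Z₂), |Z| = 31.1 Ω, ∠Z = -83.3°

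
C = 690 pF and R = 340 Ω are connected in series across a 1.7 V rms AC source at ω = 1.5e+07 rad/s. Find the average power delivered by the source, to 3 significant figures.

7.86 mW

X_C = 1/(ωC) = 96.6 Ω
Z = 340 − j96.6 Ω
|Z| = √(340² + 96.6²) = 353 Ω
∠Z = arctan(-96.6/340) = -15.9°
I = V/|Z| = 4.81 mA
P = VI cos φ = 1.7 × 0.00481 × cos(-15.9°) = 7.86 mW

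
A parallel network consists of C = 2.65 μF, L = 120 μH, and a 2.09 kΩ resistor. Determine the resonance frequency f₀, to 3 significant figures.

8.92 kHz

ω₀ = 1/√(LC) = 1/√(0.00012 × 2.65e-06) = 56080 rad/s
f₀ = ω₀/(2π) = 8.92 kHz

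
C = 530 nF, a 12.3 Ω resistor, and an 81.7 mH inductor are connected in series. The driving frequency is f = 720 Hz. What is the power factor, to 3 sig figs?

ω = 2πf = 4524 rad/s
X_L = ωL = 370 Ω
X_C = 1/(ωC) = 417 Ω
Net reactance X = X_L − X_C = -47.5 Ω
Z = 12.3 − j47.5 Ω
|Z| = √(12.3² + 47.5²) = 49.0 Ω
∠Z = arctan(-47.5/12.3) = -75.5°
cos φ = cos(-75.5°) = 0.251

0.251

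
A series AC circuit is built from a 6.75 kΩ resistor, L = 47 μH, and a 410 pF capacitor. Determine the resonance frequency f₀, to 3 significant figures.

1.15 MHz

ω₀ = 1/√(LC) = 1/√(4.7e-05 × 4.1e-10) = 7.204e+06 rad/s
f₀ = ω₀/(2π) = 1.15 MHz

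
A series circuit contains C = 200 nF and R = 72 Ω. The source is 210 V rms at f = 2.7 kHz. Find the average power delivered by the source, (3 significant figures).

ω = 2πf = 16960 rad/s
X_C = 1/(ωC) = 295 Ω
Z = 72.0 − j295 Ω
|Z| = √(72.0² + 295²) = 303 Ω
∠Z = arctan(-295/72.0) = -76.3°
I = V/|Z| = 692 mA
P = VI cos φ = 210 × 0.692 × cos(-76.3°) = 34.5 W

34.5 W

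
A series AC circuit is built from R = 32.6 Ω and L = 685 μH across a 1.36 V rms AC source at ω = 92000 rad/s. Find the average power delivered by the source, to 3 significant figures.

X_L = ωL = 63.0 Ω
Z = 32.6 + j63.0 Ω
|Z| = √(32.6² + 63.0²) = 71.0 Ω
∠Z = arctan(63.0/32.6) = 62.6°
I = V/|Z| = 19.2 mA
P = VI cos φ = 1.36 × 0.0192 × cos(62.6°) = 12.0 mW

12.0 mW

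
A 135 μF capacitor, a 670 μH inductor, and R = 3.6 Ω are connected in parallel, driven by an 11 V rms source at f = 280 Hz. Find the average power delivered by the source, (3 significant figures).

33.6 W

ω = 2πf = 1759 rad/s
X_L = ωL = 1.18 Ω
X_C = 1/(ωC) = 4.21 Ω
Parallel: admittances add. Y = 1/R + 1/(jωL) + jωC
Y = (0.278 − j0.611) S
|Y| = 0.671 S → |Z| = 1/|Y| = 1.49 Ω, ∠Z = −∠Y = 65.5°
I = V/|Z| = 7.38 A
P = VI cos φ = 11 × 7.38 × cos(65.5°) = 33.6 W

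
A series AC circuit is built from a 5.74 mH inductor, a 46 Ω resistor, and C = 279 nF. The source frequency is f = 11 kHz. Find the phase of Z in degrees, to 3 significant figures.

ω = 2πf = 69120 rad/s
X_L = ωL = 397 Ω
X_C = 1/(ωC) = 51.9 Ω
Net reactance X = X_L − X_C = 345 Ω
Z = 46.0 + j345 Ω
|Z| = √(46.0² + 345²) = 348 Ω
∠Z = arctan(345/46.0) = 82.4°

82.4°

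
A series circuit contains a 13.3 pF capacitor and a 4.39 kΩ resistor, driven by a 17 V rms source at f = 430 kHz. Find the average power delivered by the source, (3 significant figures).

1.60 mW

ω = 2πf = 2.702e+06 rad/s
X_C = 1/(ωC) = 27800 Ω
Z = 4390 − j27800 Ω
|Z| = √(4390² + 27800²) = 28200 Ω
∠Z = arctan(-27800/4390) = -81.0°
I = V/|Z| = 603 μA
P = VI cos φ = 17 × 0.000603 × cos(-81.0°) = 1.60 mW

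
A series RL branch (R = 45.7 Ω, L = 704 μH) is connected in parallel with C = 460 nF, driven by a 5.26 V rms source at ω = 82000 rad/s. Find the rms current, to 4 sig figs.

149.1 mA

X_L = ωL = 57.73 Ω
X_C = 1/(ωC) = 26.51 Ω
Branch 1 (R+jX_L): Z₁ = 45.70 + j57.73 Ω, |Z₁| = 73.63 Ω
Branch 2 (−jX_C): Z₂ = −j26.51 Ω
Parallel: Z = Z₁Z₂/(Z₁+Z₂), |Z| = 35.27 Ω, ∠Z = -72.70°
I = V/|Z| = 5.26/35.27 = 149.1 mA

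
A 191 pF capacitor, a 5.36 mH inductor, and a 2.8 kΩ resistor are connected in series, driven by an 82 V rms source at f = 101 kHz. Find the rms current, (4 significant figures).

14.65 mA

ω = 2πf = 634600 rad/s
X_L = ωL = 3401 Ω
X_C = 1/(ωC) = 8250 Ω
Net reactance X = X_L − X_C = -4849 Ω
Z = 2800 − j4849 Ω
|Z| = √(2800² + 4849²) = 5599 Ω
I = V/|Z| = 82/5599 = 14.65 mA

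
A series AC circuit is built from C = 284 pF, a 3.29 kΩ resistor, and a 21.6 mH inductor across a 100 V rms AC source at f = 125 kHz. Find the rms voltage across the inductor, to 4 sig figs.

ω = 2πf = 785400 rad/s
X_L = ωL = 16960 Ω
X_C = 1/(ωC) = 4483 Ω
Net reactance X = X_L − X_C = 12480 Ω
Z = 3290 + j12480 Ω
|Z| = √(3290² + 12480²) = 12910 Ω
I = V/|Z| = 7.747 mA
V_L = I·|Z_L| = 0.007747 × 16960 = 131.4 V

131.4 V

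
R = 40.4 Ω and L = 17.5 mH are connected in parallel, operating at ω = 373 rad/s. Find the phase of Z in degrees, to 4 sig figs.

X_L = ωL = 6.528 Ω
Parallel: admittances add. Y = 1/R + 1/(jωL)
Y = (0.02475 − j0.1532) S
|Y| = 0.1552 S → |Z| = 1/|Y| = 6.444 Ω, ∠Z = −∠Y = 80.82°

80.82°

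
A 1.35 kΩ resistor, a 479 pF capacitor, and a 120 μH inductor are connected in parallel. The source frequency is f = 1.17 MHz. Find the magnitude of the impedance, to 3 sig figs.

400 Ω

ω = 2πf = 7.351e+06 rad/s
X_L = ωL = 882 Ω
X_C = 1/(ωC) = 284 Ω
Parallel: admittances add. Y = 1/R + 1/(jωL) + jωC
Y = (0.000741 + j0.00239) S
|Y| = 0.00250 S → |Z| = 1/|Y| = 400 Ω, ∠Z = −∠Y = -72.8°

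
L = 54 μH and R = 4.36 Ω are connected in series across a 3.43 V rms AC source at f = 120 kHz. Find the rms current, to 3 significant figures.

83.8 mA

ω = 2πf = 754000 rad/s
X_L = ωL = 40.7 Ω
Z = 4.36 + j40.7 Ω
|Z| = √(4.36² + 40.7²) = 40.9 Ω
I = V/|Z| = 3.43/40.9 = 83.8 mA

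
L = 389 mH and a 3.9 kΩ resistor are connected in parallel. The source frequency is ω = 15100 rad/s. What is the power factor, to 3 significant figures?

0.833

X_L = ωL = 5870 Ω
Parallel: admittances add. Y = 1/R + 1/(jωL)
Y = (0.000256 − j0.000170) S
|Y| = 0.000308 S → |Z| = 1/|Y| = 3250 Ω, ∠Z = −∠Y = 33.6°
cos φ = cos(33.6°) = 0.833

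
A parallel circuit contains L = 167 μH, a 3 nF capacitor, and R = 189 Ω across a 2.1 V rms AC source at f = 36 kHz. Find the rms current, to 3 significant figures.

ω = 2πf = 226200 rad/s
X_L = ωL = 37.8 Ω
X_C = 1/(ωC) = 1470 Ω
Parallel: admittances add. Y = 1/R + 1/(jωL) + jωC
Y = (0.00529 − j0.0258) S
|Y| = 0.0263 S → |Z| = 1/|Y| = 38.0 Ω, ∠Z = −∠Y = 78.4°
I = V/|Z| = 2.1/38.0 = 55.3 mA

55.3 mA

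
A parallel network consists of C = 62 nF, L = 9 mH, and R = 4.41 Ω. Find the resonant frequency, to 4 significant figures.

6.738 kHz

ω₀ = 1/√(LC) = 1/√(0.009 × 6.2e-08) = 42330 rad/s
f₀ = ω₀/(2π) = 6.738 kHz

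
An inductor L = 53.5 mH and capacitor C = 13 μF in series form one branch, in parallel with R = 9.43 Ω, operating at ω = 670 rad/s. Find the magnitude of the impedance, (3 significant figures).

9.36 Ω

X_L = ωL = 35.8 Ω
X_C = 1/(ωC) = 115 Ω
Branch 1: Z₁ = R = 9.43 Ω
Branch 2 (series LC): Z₂ = j(X_L − X_C) = −j79.0 Ω
Parallel: Z = Z₁Z₂/(Z₁+Z₂), |Z| = 9.36 Ω, ∠Z = -6.81°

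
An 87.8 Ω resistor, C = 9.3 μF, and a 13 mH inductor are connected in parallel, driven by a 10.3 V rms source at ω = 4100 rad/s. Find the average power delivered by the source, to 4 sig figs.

1.208 W

X_L = ωL = 53.30 Ω
X_C = 1/(ωC) = 26.23 Ω
Parallel: admittances add. Y = 1/R + 1/(jωL) + jωC
Y = (0.01139 + j0.01937) S
|Y| = 0.02247 S → |Z| = 1/|Y| = 44.51 Ω, ∠Z = −∠Y = -59.54°
I = V/|Z| = 231.4 mA
P = VI cos φ = 10.3 × 0.2314 × cos(-59.54°) = 1.208 W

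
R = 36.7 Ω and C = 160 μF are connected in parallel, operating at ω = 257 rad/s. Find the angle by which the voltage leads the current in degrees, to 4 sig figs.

-56.47°

X_C = 1/(ωC) = 24.32 Ω
Parallel: admittances add. Y = 1/R + jωC
Y = (0.02725 + j0.04112) S
|Y| = 0.04933 S → |Z| = 1/|Y| = 20.27 Ω, ∠Z = −∠Y = -56.47°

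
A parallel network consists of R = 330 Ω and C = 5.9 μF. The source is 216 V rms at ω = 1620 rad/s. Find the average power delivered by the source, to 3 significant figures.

X_C = 1/(ωC) = 105 Ω
Parallel: admittances add. Y = 1/R + jωC
Y = (0.00303 + j0.00956) S
|Y| = 0.0100 S → |Z| = 1/|Y| = 99.7 Ω, ∠Z = −∠Y = -72.4°
I = V/|Z| = 2.17 A
P = VI cos φ = 216 × 2.17 × cos(-72.4°) = 141 W

141 W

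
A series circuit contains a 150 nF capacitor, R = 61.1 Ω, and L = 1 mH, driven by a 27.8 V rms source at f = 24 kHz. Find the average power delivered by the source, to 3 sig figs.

3.13 W

ω = 2πf = 150800 rad/s
X_L = ωL = 151 Ω
X_C = 1/(ωC) = 44.2 Ω
Net reactance X = X_L − X_C = 107 Ω
Z = 61.1 + j107 Ω
|Z| = √(61.1² + 107²) = 123 Ω
∠Z = arctan(107/61.1) = 60.2°
I = V/|Z| = 226 mA
P = VI cos φ = 27.8 × 0.226 × cos(60.2°) = 3.13 W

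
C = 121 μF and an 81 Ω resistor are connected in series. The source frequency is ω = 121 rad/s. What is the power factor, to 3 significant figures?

0.764

X_C = 1/(ωC) = 68.3 Ω
Z = 81.0 − j68.3 Ω
|Z| = √(81.0² + 68.3²) = 106 Ω
∠Z = arctan(-68.3/81.0) = -40.1°
cos φ = cos(-40.1°) = 0.764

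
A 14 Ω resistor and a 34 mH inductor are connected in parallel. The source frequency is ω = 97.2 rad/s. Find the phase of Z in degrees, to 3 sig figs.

76.7°

X_L = ωL = 3.30 Ω
Parallel: admittances add. Y = 1/R + 1/(jωL)
Y = (0.0714 − j0.303) S
|Y| = 0.311 S → |Z| = 1/|Y| = 3.22 Ω, ∠Z = −∠Y = 76.7°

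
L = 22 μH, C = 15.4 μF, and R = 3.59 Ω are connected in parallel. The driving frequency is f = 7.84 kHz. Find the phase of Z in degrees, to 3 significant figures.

ω = 2πf = 49260 rad/s
X_L = ωL = 1.08 Ω
X_C = 1/(ωC) = 1.32 Ω
Parallel: admittances add. Y = 1/R + 1/(jωL) + jωC
Y = (0.279 − j0.164) S
|Y| = 0.323 S → |Z| = 1/|Y| = 3.09 Ω, ∠Z = −∠Y = 30.5°

30.5°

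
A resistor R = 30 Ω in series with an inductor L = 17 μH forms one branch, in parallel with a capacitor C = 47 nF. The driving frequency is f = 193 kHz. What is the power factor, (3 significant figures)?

0.480

ω = 2πf = 1.213e+06 rad/s
X_L = ωL = 20.6 Ω
X_C = 1/(ωC) = 17.5 Ω
Branch 1 (R+jX_L): Z₁ = 30.0 + j20.6 Ω, |Z₁| = 36.4 Ω
Branch 2 (−jX_C): Z₂ = −j17.5 Ω
Parallel: Z = Z₁Z₂/(Z₁+Z₂), |Z| = 21.2 Ω, ∠Z = -61.3°
cos φ = cos(-61.3°) = 0.480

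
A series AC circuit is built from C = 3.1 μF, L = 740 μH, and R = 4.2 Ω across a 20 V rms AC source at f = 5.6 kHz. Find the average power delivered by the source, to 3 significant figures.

5.56 W

ω = 2πf = 35190 rad/s
X_L = ωL = 26.0 Ω
X_C = 1/(ωC) = 9.17 Ω
Net reactance X = X_L − X_C = 16.9 Ω
Z = 4.20 + j16.9 Ω
|Z| = √(4.20² + 16.9²) = 17.4 Ω
∠Z = arctan(16.9/4.20) = 76.0°
I = V/|Z| = 1.15 A
P = VI cos φ = 20 × 1.15 × cos(76.0°) = 5.56 W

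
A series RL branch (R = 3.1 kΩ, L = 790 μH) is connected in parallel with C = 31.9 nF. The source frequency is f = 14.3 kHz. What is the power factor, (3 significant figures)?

0.112

ω = 2πf = 89850 rad/s
X_L = ωL = 71.0 Ω
X_C = 1/(ωC) = 349 Ω
Branch 1 (R+jX_L): Z₁ = 3100 + j71.0 Ω, |Z₁| = 3100 Ω
Branch 2 (−jX_C): Z₂ = −j349 Ω
Parallel: Z = Z₁Z₂/(Z₁+Z₂), |Z| = 348 Ω, ∠Z = -83.6°
cos φ = cos(-83.6°) = 0.112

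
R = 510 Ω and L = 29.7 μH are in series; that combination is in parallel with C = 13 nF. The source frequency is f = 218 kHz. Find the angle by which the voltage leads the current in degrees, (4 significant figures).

-83.70°

ω = 2πf = 1.37e+06 rad/s
X_L = ωL = 40.68 Ω
X_C = 1/(ωC) = 56.16 Ω
Branch 1 (R+jX_L): Z₁ = 510.0 + j40.68 Ω, |Z₁| = 511.6 Ω
Branch 2 (−jX_C): Z₂ = −j56.16 Ω
Parallel: Z = Z₁Z₂/(Z₁+Z₂), |Z| = 56.31 Ω, ∠Z = -83.70°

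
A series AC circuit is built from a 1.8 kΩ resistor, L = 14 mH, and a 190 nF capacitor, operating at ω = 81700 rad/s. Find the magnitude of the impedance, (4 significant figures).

2099 Ω

X_L = ωL = 1144 Ω
X_C = 1/(ωC) = 64.42 Ω
Net reactance X = X_L − X_C = 1079 Ω
Z = 1800 + j1079 Ω
|Z| = √(1800² + 1079²) = 2099 Ω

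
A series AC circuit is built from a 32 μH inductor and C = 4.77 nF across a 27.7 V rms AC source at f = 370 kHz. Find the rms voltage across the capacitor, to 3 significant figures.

ω = 2πf = 2.325e+06 rad/s
X_L = ωL = 74.4 Ω
X_C = 1/(ωC) = 90.2 Ω
Net reactance X = X_L − X_C = -15.8 Ω
Z = − j15.8 Ω
|Z| = √(0² + 15.8²) = 15.8 Ω
I = V/|Z| = 1.75 A
V_C = I·|Z_C| = 1.75 × 90.2 = 158 V

158 V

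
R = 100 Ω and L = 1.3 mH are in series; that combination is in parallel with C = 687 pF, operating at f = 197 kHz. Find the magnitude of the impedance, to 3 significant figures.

ω = 2πf = 1.238e+06 rad/s
X_L = ωL = 1610 Ω
X_C = 1/(ωC) = 1180 Ω
Branch 1 (R+jX_L): Z₁ = 100 + j1610 Ω, |Z₁| = 1610 Ω
Branch 2 (−jX_C): Z₂ = −j1180 Ω
Parallel: Z = Z₁Z₂/(Z₁+Z₂), |Z| = 4260 Ω, ∠Z = -80.6°

4260 Ω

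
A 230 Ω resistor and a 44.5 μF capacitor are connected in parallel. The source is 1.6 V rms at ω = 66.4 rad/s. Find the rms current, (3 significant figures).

8.41 mA

X_C = 1/(ωC) = 338 Ω
Parallel: admittances add. Y = 1/R + jωC
Y = (0.00435 + j0.00295) S
|Y| = 0.00526 S → |Z| = 1/|Y| = 190 Ω, ∠Z = −∠Y = -34.2°
I = V/|Z| = 1.6/190 = 8.41 mA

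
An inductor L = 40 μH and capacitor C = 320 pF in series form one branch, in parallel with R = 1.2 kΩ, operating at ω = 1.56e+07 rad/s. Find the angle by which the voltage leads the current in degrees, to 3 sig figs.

70.6°

X_L = ωL = 624 Ω
X_C = 1/(ωC) = 200 Ω
Branch 1: Z₁ = R = 1200 Ω
Branch 2 (series LC): Z₂ = j(X_L − X_C) = j424 Ω
Parallel: Z = Z₁Z₂/(Z₁+Z₂), |Z| = 400 Ω, ∠Z = 70.6°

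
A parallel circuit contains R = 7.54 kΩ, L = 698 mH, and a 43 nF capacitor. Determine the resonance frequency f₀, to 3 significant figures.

919 Hz

ω₀ = 1/√(LC) = 1/√(0.698 × 4.3e-08) = 5772 rad/s
f₀ = ω₀/(2π) = 919 Hz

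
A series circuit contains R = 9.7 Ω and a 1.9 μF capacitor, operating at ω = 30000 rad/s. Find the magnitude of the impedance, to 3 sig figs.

20.0 Ω

X_C = 1/(ωC) = 17.5 Ω
Z = 9.70 − j17.5 Ω
|Z| = √(9.70² + 17.5²) = 20.0 Ω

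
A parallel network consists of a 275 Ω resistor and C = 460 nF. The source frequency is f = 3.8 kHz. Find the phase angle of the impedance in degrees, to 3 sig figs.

ω = 2πf = 23880 rad/s
X_C = 1/(ωC) = 91.0 Ω
Parallel: admittances add. Y = 1/R + jωC
Y = (0.00364 + j0.0110) S
|Y| = 0.0116 S → |Z| = 1/|Y| = 86.4 Ω, ∠Z = −∠Y = -71.7°

-71.7°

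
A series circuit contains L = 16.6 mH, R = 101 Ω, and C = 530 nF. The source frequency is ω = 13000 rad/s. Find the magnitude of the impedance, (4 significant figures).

X_L = ωL = 215.8 Ω
X_C = 1/(ωC) = 145.1 Ω
Net reactance X = X_L − X_C = 70.66 Ω
Z = 101.0 + j70.66 Ω
|Z| = √(101.0² + 70.66²) = 123.3 Ω

123.3 Ω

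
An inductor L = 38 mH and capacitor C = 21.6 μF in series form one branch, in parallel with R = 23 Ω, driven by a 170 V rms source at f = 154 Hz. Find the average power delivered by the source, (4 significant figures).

1.257 kW

ω = 2πf = 967.6 rad/s
X_L = ωL = 36.77 Ω
X_C = 1/(ωC) = 47.85 Ω
Branch 1: Z₁ = R = 23.00 Ω
Branch 2 (series LC): Z₂ = j(X_L − X_C) = −j11.08 Ω
Parallel: Z = Z₁Z₂/(Z₁+Z₂), |Z| = 9.980 Ω, ∠Z = -64.28°
I = V/|Z| = 17.03 A
P = VI cos φ = 170 × 17.03 × cos(-64.28°) = 1.257 kW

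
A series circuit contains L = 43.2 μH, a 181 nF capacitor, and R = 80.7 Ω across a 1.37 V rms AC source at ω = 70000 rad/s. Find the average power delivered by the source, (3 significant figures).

12.3 mW

X_L = ωL = 3.02 Ω
X_C = 1/(ωC) = 78.9 Ω
Net reactance X = X_L − X_C = -75.9 Ω
Z = 80.7 − j75.9 Ω
|Z| = √(80.7² + 75.9²) = 111 Ω
∠Z = arctan(-75.9/80.7) = -43.2°
I = V/|Z| = 12.4 mA
P = VI cos φ = 1.37 × 0.0124 × cos(-43.2°) = 12.3 mW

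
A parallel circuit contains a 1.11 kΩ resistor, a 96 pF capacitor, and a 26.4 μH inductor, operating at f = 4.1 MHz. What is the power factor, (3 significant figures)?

ω = 2πf = 2.576e+07 rad/s
X_L = ωL = 680 Ω
X_C = 1/(ωC) = 404 Ω
Parallel: admittances add. Y = 1/R + 1/(jωL) + jωC
Y = (0.000901 + j0.00100) S
|Y| = 0.00135 S → |Z| = 1/|Y| = 742 Ω, ∠Z = −∠Y = -48.1°
cos φ = cos(-48.1°) = 0.668

0.668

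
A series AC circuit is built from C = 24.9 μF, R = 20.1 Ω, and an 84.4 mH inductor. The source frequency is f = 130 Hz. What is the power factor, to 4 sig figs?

ω = 2πf = 816.8 rad/s
X_L = ωL = 68.94 Ω
X_C = 1/(ωC) = 49.17 Ω
Net reactance X = X_L − X_C = 19.77 Ω
Z = 20.10 + j19.77 Ω
|Z| = √(20.10² + 19.77²) = 28.19 Ω
∠Z = arctan(19.77/20.10) = 44.53°
cos φ = cos(44.53°) = 0.7129

0.7129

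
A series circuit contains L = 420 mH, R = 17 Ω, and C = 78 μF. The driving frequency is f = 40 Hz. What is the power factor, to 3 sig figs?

ω = 2πf = 251.3 rad/s
X_L = ωL = 106 Ω
X_C = 1/(ωC) = 51.0 Ω
Net reactance X = X_L − X_C = 54.5 Ω
Z = 17.0 + j54.5 Ω
|Z| = √(17.0² + 54.5²) = 57.1 Ω
∠Z = arctan(54.5/17.0) = 72.7°
cos φ = cos(72.7°) = 0.298

0.298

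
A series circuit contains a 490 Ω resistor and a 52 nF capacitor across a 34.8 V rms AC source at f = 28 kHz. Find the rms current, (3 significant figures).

69.3 mA

ω = 2πf = 175900 rad/s
X_C = 1/(ωC) = 109 Ω
Z = 490 − j109 Ω
|Z| = √(490² + 109²) = 502 Ω
I = V/|Z| = 34.8/502 = 69.3 mA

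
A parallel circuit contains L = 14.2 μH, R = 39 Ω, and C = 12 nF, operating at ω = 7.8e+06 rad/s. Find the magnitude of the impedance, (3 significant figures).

X_L = ωL = 111 Ω
X_C = 1/(ωC) = 10.7 Ω
Parallel: admittances add. Y = 1/R + 1/(jωL) + jωC
Y = (0.0256 + j0.0846) S
|Y| = 0.0884 S → |Z| = 1/|Y| = 11.3 Ω, ∠Z = −∠Y = -73.1°

11.3 Ω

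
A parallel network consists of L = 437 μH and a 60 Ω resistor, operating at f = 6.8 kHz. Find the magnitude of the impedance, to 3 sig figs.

17.8 Ω

ω = 2πf = 42730 rad/s
X_L = ωL = 18.7 Ω
Parallel: admittances add. Y = 1/R + 1/(jωL)
Y = (0.0167 − j0.0536) S
|Y| = 0.0561 S → |Z| = 1/|Y| = 17.8 Ω, ∠Z = −∠Y = 72.7°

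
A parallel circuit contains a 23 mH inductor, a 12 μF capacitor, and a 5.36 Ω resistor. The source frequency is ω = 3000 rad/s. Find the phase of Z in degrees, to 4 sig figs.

-6.576°

X_L = ωL = 69.00 Ω
X_C = 1/(ωC) = 27.78 Ω
Parallel: admittances add. Y = 1/R + 1/(jωL) + jωC
Y = (0.1866 + j0.02151) S
|Y| = 0.1878 S → |Z| = 1/|Y| = 5.325 Ω, ∠Z = −∠Y = -6.576°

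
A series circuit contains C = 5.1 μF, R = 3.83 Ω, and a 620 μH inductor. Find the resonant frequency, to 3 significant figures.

2.83 kHz

ω₀ = 1/√(LC) = 1/√(0.00062 × 5.1e-06) = 17780 rad/s
f₀ = ω₀/(2π) = 2.83 kHz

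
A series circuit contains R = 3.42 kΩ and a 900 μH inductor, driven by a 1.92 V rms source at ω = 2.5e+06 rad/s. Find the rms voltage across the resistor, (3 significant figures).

X_L = ωL = 2250 Ω
Z = 3420 + j2250 Ω
|Z| = √(3420² + 2250²) = 4090 Ω
I = V/|Z| = 469 μA
V_R = I·|Z_R| = 0.000469 × 3420 = 1.60 V

1.60 V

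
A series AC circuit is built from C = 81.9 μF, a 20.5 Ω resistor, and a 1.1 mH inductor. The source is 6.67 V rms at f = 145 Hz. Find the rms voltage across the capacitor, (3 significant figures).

ω = 2πf = 911.1 rad/s
X_L = ωL = 1.00 Ω
X_C = 1/(ωC) = 13.4 Ω
Net reactance X = X_L − X_C = -12.4 Ω
Z = 20.5 − j12.4 Ω
|Z| = √(20.5² + 12.4²) = 24.0 Ω
I = V/|Z| = 278 mA
V_C = I·|Z_C| = 0.278 × 13.4 = 3.73 V

3.73 V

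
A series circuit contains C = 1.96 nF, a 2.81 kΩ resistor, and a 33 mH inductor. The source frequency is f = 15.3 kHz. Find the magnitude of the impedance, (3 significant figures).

3530 Ω

ω = 2πf = 96130 rad/s
X_L = ωL = 3170 Ω
X_C = 1/(ωC) = 5310 Ω
Net reactance X = X_L − X_C = -2130 Ω
Z = 2810 − j2130 Ω
|Z| = √(2810² + 2130²) = 3530 Ω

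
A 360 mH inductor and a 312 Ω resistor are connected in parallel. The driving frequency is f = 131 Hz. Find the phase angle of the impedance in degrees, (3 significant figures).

ω = 2πf = 823.1 rad/s
X_L = ωL = 296 Ω
Parallel: admittances add. Y = 1/R + 1/(jωL)
Y = (0.00321 − j0.00337) S
|Y| = 0.00465 S → |Z| = 1/|Y| = 215 Ω, ∠Z = −∠Y = 46.5°

46.5°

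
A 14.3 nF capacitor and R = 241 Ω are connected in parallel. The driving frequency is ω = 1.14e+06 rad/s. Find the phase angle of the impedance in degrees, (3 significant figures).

-75.7°

X_C = 1/(ωC) = 61.3 Ω
Parallel: admittances add. Y = 1/R + jωC
Y = (0.00415 + j0.0163) S
|Y| = 0.0168 S → |Z| = 1/|Y| = 59.4 Ω, ∠Z = −∠Y = -75.7°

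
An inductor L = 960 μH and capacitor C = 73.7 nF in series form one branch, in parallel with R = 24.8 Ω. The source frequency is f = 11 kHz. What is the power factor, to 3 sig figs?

ω = 2πf = 69120 rad/s
X_L = ωL = 66.4 Ω
X_C = 1/(ωC) = 196 Ω
Branch 1: Z₁ = R = 24.8 Ω
Branch 2 (series LC): Z₂ = j(X_L − X_C) = −j130 Ω
Parallel: Z = Z₁Z₂/(Z₁+Z₂), |Z| = 24.4 Ω, ∠Z = -10.8°
cos φ = cos(-10.8°) = 0.982

0.982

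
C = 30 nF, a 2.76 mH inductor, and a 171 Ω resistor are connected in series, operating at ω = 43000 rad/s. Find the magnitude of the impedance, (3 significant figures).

X_L = ωL = 119 Ω
X_C = 1/(ωC) = 775 Ω
Net reactance X = X_L − X_C = -657 Ω
Z = 171 − j657 Ω
|Z| = √(171² + 657²) = 678 Ω

678 Ω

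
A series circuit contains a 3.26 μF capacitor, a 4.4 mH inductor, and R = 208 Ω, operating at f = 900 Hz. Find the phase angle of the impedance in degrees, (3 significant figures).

ω = 2πf = 5655 rad/s
X_L = ωL = 24.9 Ω
X_C = 1/(ωC) = 54.2 Ω
Net reactance X = X_L − X_C = -29.4 Ω
Z = 208 − j29.4 Ω
|Z| = √(208² + 29.4²) = 210 Ω
∠Z = arctan(-29.4/208) = -8.04°

-8.04°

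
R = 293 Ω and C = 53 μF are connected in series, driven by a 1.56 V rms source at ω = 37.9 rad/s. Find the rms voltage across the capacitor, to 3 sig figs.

1.34 V

X_C = 1/(ωC) = 498 Ω
Z = 293 − j498 Ω
|Z| = √(293² + 498²) = 578 Ω
I = V/|Z| = 2.70 mA
V_C = I·|Z_C| = 0.00270 × 498 = 1.34 V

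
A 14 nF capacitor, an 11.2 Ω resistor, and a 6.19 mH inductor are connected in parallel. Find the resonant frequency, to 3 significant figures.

17.1 kHz

ω₀ = 1/√(LC) = 1/√(0.00619 × 1.4e-08) = 107400 rad/s
f₀ = ω₀/(2π) = 17.1 kHz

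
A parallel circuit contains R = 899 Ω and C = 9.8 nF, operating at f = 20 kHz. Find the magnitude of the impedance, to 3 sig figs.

ω = 2πf = 125700 rad/s
X_C = 1/(ωC) = 812 Ω
Parallel: admittances add. Y = 1/R + jωC
Y = (0.00111 + j0.00123) S
|Y| = 0.00166 S → |Z| = 1/|Y| = 603 Ω, ∠Z = −∠Y = -47.9°

603 Ω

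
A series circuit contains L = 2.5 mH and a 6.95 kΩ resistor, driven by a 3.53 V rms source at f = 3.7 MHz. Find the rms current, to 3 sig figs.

ω = 2πf = 2.325e+07 rad/s
X_L = ωL = 58100 Ω
Z = 6950 + j58100 Ω
|Z| = √(6950² + 58100²) = 58500 Ω
I = V/|Z| = 3.53/58500 = 60.3 μA

60.3 μA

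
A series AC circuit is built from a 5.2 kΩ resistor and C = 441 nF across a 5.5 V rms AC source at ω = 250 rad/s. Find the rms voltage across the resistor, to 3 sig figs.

2.74 V

X_C = 1/(ωC) = 9070 Ω
Z = 5200 − j9070 Ω
|Z| = √(5200² + 9070²) = 10500 Ω
I = V/|Z| = 526 μA
V_R = I·|Z_R| = 0.000526 × 5200 = 2.74 V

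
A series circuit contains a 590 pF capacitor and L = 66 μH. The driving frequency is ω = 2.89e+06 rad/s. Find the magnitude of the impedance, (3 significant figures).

X_L = ωL = 191 Ω
X_C = 1/(ωC) = 586 Ω
Net reactance X = X_L − X_C = -396 Ω
Z = − j396 Ω
|Z| = √(0² + 396²) = 396 Ω

396 Ω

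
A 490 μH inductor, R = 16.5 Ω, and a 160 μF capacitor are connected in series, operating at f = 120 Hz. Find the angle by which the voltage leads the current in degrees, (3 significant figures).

-25.6°

ω = 2πf = 754.0 rad/s
X_L = ωL = 0.369 Ω
X_C = 1/(ωC) = 8.29 Ω
Net reactance X = X_L − X_C = -7.92 Ω
Z = 16.5 − j7.92 Ω
|Z| = √(16.5² + 7.92²) = 18.3 Ω
∠Z = arctan(-7.92/16.5) = -25.6°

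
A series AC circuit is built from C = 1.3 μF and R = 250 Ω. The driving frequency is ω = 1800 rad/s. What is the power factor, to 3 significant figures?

0.505

X_C = 1/(ωC) = 427 Ω
Z = 250 − j427 Ω
|Z| = √(250² + 427²) = 495 Ω
∠Z = arctan(-427/250) = -59.7°
cos φ = cos(-59.7°) = 0.505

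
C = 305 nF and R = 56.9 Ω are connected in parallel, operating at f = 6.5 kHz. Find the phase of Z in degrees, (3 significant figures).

-35.3°

ω = 2πf = 40840 rad/s
X_C = 1/(ωC) = 80.3 Ω
Parallel: admittances add. Y = 1/R + jωC
Y = (0.0176 + j0.0125) S
|Y| = 0.0215 S → |Z| = 1/|Y| = 46.4 Ω, ∠Z = −∠Y = -35.3°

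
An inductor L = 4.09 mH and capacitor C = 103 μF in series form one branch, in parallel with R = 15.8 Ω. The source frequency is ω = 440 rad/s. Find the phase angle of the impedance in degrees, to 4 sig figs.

-37.94°

X_L = ωL = 1.800 Ω
X_C = 1/(ωC) = 22.07 Ω
Branch 1: Z₁ = R = 15.80 Ω
Branch 2 (series LC): Z₂ = j(X_L − X_C) = −j20.27 Ω
Parallel: Z = Z₁Z₂/(Z₁+Z₂), |Z| = 12.46 Ω, ∠Z = -37.94°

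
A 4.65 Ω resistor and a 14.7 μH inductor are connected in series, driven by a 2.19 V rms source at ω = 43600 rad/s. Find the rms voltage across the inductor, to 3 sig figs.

0.299 V

X_L = ωL = 0.641 Ω
Z = 4.65 + j0.641 Ω
|Z| = √(4.65² + 0.641²) = 4.69 Ω
I = V/|Z| = 467 mA
V_L = I·|Z_L| = 0.467 × 0.641 = 0.299 V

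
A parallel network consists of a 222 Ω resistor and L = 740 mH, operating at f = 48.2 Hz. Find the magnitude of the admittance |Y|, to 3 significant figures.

ω = 2πf = 302.8 rad/s
X_L = ωL = 224 Ω
Parallel: admittances add. Y = 1/R + 1/(jωL)
Y = (0.00450 − j0.00446) S
|Y| = 0.00634 S → |Z| = 1/|Y| = 158 Ω, ∠Z = −∠Y = 44.7°

6.34 mS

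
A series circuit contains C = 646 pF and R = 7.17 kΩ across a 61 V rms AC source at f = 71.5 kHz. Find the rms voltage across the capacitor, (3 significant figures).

26.4 V

ω = 2πf = 449200 rad/s
X_C = 1/(ωC) = 3450 Ω
Z = 7170 − j3450 Ω
|Z| = √(7170² + 3450²) = 7950 Ω
I = V/|Z| = 7.67 mA
V_C = I·|Z_C| = 0.00767 × 3450 = 26.4 V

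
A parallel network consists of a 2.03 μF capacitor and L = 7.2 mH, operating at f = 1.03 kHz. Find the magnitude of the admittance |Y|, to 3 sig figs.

ω = 2πf = 6472 rad/s
X_L = ωL = 46.6 Ω
X_C = 1/(ωC) = 76.1 Ω
Parallel: admittances add. Y = 1/(jωL) + jωC
Y = (0 − j0.00832) S
|Y| = 0.00832 S → |Z| = 1/|Y| = 120 Ω, ∠Z = −∠Y = 90.0°

8.32 mS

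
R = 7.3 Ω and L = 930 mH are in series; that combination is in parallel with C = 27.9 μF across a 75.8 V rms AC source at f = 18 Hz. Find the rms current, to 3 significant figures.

ω = 2πf = 113.1 rad/s
X_L = ωL = 105 Ω
X_C = 1/(ωC) = 317 Ω
Branch 1 (R+jX_L): Z₁ = 7.30 + j105 Ω, |Z₁| = 105 Ω
Branch 2 (−jX_C): Z₂ = −j317 Ω
Parallel: Z = Z₁Z₂/(Z₁+Z₂), |Z| = 158 Ω, ∠Z = 84.1°
I = V/|Z| = 75.8/158 = 481 mA

481 mA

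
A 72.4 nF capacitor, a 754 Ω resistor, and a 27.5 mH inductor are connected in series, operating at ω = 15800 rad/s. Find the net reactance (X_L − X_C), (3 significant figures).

-440 Ω

X_L = ωL = 434 Ω
X_C = 1/(ωC) = 874 Ω
X = 434 − 874 = -440 Ω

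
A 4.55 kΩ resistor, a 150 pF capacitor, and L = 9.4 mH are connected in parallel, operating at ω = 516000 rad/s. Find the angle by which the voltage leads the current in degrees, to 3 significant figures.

X_L = ωL = 4850 Ω
X_C = 1/(ωC) = 12900 Ω
Parallel: admittances add. Y = 1/R + 1/(jωL) + jωC
Y = (0.000220 − j0.000129) S
|Y| = 0.000255 S → |Z| = 1/|Y| = 3930 Ω, ∠Z = −∠Y = 30.4°

30.4°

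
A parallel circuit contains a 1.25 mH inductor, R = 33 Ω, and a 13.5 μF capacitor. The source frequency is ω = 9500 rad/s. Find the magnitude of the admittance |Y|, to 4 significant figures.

53.46 mS

X_L = ωL = 11.88 Ω
X_C = 1/(ωC) = 7.797 Ω
Parallel: admittances add. Y = 1/R + 1/(jωL) + jωC
Y = (0.03030 + j0.04404) S
|Y| = 0.05346 S → |Z| = 1/|Y| = 18.71 Ω, ∠Z = −∠Y = -55.47°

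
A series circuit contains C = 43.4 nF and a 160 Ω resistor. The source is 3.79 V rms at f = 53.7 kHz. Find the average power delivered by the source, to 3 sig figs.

75.9 mW

ω = 2πf = 337400 rad/s
X_C = 1/(ωC) = 68.3 Ω
Z = 160 − j68.3 Ω
|Z| = √(160² + 68.3²) = 174 Ω
∠Z = arctan(-68.3/160) = -23.1°
I = V/|Z| = 21.8 mA
P = VI cos φ = 3.79 × 0.0218 × cos(-23.1°) = 75.9 mW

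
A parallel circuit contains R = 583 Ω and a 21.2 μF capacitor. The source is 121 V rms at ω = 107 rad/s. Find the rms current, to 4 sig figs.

344.1 mA

X_C = 1/(ωC) = 440.8 Ω
Parallel: admittances add. Y = 1/R + jωC
Y = (0.001715 + j0.002268) S
|Y| = 0.002844 S → |Z| = 1/|Y| = 351.6 Ω, ∠Z = −∠Y = -52.91°
I = V/|Z| = 121/351.6 = 344.1 mA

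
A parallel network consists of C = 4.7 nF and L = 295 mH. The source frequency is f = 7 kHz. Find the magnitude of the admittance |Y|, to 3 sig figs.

ω = 2πf = 43980 rad/s
X_L = ωL = 13000 Ω
X_C = 1/(ωC) = 4840 Ω
Parallel: admittances add. Y = 1/(jωL) + jωC
Y = (0 + j0.000130) S
|Y| = 0.000130 S → |Z| = 1/|Y| = 7710 Ω, ∠Z = −∠Y = -90.0°

130 μS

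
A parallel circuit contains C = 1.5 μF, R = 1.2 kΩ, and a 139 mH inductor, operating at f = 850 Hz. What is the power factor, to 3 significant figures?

0.124

ω = 2πf = 5341 rad/s
X_L = ωL = 742 Ω
X_C = 1/(ωC) = 125 Ω
Parallel: admittances add. Y = 1/R + 1/(jωL) + jωC
Y = (0.000833 + j0.00666) S
|Y| = 0.00672 S → |Z| = 1/|Y| = 149 Ω, ∠Z = −∠Y = -82.9°
cos φ = cos(-82.9°) = 0.124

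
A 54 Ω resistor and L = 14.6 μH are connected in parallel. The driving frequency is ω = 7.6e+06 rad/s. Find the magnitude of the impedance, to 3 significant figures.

X_L = ωL = 111 Ω
Parallel: admittances add. Y = 1/R + 1/(jωL)
Y = (0.0185 − j0.00901) S
|Y| = 0.0206 S → |Z| = 1/|Y| = 48.6 Ω, ∠Z = −∠Y = 26.0°

48.6 Ω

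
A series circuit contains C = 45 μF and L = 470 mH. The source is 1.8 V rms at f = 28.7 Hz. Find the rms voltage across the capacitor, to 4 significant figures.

5.765 V

ω = 2πf = 180.3 rad/s
X_L = ωL = 84.75 Ω
X_C = 1/(ωC) = 123.2 Ω
Net reactance X = X_L − X_C = -38.48 Ω
Z = − j38.48 Ω
|Z| = √(0² + 38.48²) = 38.48 Ω
I = V/|Z| = 46.78 mA
V_C = I·|Z_C| = 0.04678 × 123.2 = 5.765 V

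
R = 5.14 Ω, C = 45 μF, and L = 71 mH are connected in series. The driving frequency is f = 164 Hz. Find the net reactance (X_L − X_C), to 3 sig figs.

ω = 2πf = 1030 rad/s
X_L = ωL = 73.2 Ω
X_C = 1/(ωC) = 21.6 Ω
X = 73.2 − 21.6 = 51.6 Ω

51.6 Ω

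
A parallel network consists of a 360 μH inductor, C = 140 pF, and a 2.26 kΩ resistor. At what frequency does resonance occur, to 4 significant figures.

708.9 kHz

ω₀ = 1/√(LC) = 1/√(0.00036 × 1.4e-10) = 4.454e+06 rad/s
f₀ = ω₀/(2π) = 708.9 kHz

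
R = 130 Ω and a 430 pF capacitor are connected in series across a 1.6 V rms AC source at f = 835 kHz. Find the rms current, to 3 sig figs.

ω = 2πf = 5.246e+06 rad/s
X_C = 1/(ωC) = 443 Ω
Z = 130 − j443 Ω
|Z| = √(130² + 443²) = 462 Ω
I = V/|Z| = 1.6/462 = 3.46 mA

3.46 mA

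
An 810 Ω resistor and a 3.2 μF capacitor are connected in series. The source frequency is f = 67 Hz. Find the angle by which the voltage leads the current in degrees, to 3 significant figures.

ω = 2πf = 421.0 rad/s
X_C = 1/(ωC) = 742 Ω
Z = 810 − j742 Ω
|Z| = √(810² + 742²) = 1100 Ω
∠Z = arctan(-742/810) = -42.5°

-42.5°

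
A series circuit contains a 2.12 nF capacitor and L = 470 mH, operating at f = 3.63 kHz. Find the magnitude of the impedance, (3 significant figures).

9960 Ω

ω = 2πf = 22810 rad/s
X_L = ωL = 10700 Ω
X_C = 1/(ωC) = 20700 Ω
Net reactance X = X_L − X_C = -9960 Ω
Z = − j9960 Ω
|Z| = √(0² + 9960²) = 9960 Ω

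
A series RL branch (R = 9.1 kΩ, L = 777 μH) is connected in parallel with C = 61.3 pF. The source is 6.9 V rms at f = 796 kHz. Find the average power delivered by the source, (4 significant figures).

ω = 2πf = 5.001e+06 rad/s
X_L = ωL = 3886 Ω
X_C = 1/(ωC) = 3262 Ω
Branch 1 (R+jX_L): Z₁ = 9100 + j3886 Ω, |Z₁| = 9895 Ω
Branch 2 (−jX_C): Z₂ = −j3262 Ω
Parallel: Z = Z₁Z₂/(Z₁+Z₂), |Z| = 3538 Ω, ∠Z = -70.80°
I = V/|Z| = 1.950 mA
P = VI cos φ = 6.9 × 0.001950 × cos(-70.80°) = 4.425 mW

4.425 mW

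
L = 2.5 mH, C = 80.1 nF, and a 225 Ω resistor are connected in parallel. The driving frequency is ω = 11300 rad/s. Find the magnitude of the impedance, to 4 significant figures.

X_L = ωL = 28.25 Ω
X_C = 1/(ωC) = 1105 Ω
Parallel: admittances add. Y = 1/R + 1/(jωL) + jωC
Y = (0.004444 − j0.03449) S
|Y| = 0.03478 S → |Z| = 1/|Y| = 28.75 Ω, ∠Z = −∠Y = 82.66°

28.75 Ω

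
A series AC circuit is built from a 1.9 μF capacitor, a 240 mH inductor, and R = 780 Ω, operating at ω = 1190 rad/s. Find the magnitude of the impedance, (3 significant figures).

X_L = ωL = 286 Ω
X_C = 1/(ωC) = 442 Ω
Net reactance X = X_L − X_C = -157 Ω
Z = 780 − j157 Ω
|Z| = √(780² + 157²) = 796 Ω

796 Ω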